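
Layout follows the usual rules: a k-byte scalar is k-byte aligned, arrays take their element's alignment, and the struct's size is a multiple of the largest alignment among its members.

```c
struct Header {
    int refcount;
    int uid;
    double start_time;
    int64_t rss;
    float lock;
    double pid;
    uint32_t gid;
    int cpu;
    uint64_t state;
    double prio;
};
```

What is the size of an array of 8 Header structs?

512

0..4  refcount  (4B, 4-aligned)
4..8  uid  (4B, 4-aligned)
8..16  start_time  (8B, 8-aligned)
16..24  rss  (8B, 8-aligned)
24..28  lock  (4B, 4-aligned)
28..32  -- padding (4B)
32..40  pid  (8B, 8-aligned)
40..44  gid  (4B, 4-aligned)
44..48  cpu  (4B, 4-aligned)
48..56  state  (8B, 8-aligned)
56..64  prio  (8B, 8-aligned)
sizeof = 64, alignof = 8
array of 8: 8 × 64 = 512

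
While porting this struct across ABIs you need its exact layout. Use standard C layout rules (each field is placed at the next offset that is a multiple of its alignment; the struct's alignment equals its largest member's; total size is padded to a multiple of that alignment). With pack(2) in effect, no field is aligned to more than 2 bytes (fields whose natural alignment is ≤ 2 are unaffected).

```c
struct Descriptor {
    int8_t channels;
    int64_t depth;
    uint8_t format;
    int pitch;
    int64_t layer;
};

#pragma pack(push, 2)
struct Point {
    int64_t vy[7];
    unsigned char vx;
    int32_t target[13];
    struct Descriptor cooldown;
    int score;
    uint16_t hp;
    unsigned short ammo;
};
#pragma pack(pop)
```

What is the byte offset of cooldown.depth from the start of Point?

Descriptor: @0: channels [1B, align 1] → 1; +7 pad (align 8); @8: depth [8B, align 8] → 16; @16: format [1B, align 1] → 17; +3 pad (align 4); @20: pitch [4B, align 4] → 24; @24: layer [8B, align 8] → 32; size 32, align 8
@0: vy [56B, align 2] → 56
@56: vx [1B, align 1] → 57
+1 pad (align 2)
@58: target [52B, align 2] → 110
@110: cooldown [32B, align 2] → 142
within Descriptor: depth at 8
110 + 8 = 118

118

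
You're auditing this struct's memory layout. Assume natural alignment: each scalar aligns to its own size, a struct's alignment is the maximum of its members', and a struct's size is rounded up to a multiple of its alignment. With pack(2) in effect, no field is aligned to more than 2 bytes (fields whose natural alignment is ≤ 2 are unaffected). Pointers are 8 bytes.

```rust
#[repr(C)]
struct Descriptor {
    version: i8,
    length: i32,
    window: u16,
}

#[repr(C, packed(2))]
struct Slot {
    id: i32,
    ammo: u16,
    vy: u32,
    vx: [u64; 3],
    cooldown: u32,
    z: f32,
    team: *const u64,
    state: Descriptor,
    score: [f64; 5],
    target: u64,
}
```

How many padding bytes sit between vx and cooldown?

0

Descriptor: 0..1  version  (1B, 1-aligned); 1..4  -- padding (3B); 4..8  length  (4B, 4-aligned); 8..10  window  (2B, 2-aligned); 10..12  -- tail padding (2B); sizeof = 12, alignof = 4
0..4  id  (4B, 2-aligned)
4..6  ammo  (2B, 2-aligned)
6..10  vy  (4B, 2-aligned)
10..34  vx  (24B, 2-aligned)
34..38  cooldown  (4B, 2-aligned)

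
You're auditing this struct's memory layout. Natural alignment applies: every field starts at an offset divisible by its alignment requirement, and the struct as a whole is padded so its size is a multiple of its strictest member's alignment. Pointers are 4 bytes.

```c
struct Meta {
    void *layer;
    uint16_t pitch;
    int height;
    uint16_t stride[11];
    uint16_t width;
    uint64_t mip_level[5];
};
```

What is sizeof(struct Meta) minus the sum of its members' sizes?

@0: layer [4B, align 4] → 4
@4: pitch [2B, align 2] → 6
+2 pad (align 4)
@8: height [4B, align 4] → 12
@12: stride [22B, align 2] → 34
@34: width [2B, align 2] → 36
+4 pad (align 8)
@40: mip_level [40B, align 8] → 80
size 80, align 8
data bytes 74, size 80 → padding 6

6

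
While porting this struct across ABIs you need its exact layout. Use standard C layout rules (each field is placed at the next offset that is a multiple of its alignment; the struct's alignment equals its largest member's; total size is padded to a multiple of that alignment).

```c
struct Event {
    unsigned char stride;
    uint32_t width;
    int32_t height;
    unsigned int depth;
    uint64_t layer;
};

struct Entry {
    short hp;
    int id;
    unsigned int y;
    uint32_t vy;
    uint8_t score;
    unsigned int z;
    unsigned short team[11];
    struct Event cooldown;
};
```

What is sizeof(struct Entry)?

72

Event: 0..1  stride  (1B, 1-aligned); 1..4  -- padding (3B); 4..8  width  (4B, 4-aligned); 8..12  height  (4B, 4-aligned); 12..16  depth  (4B, 4-aligned); 16..24  layer  (8B, 8-aligned); sizeof = 24, alignof = 8
0..2  hp  (2B, 2-aligned)
2..4  -- padding (2B)
4..8  id  (4B, 4-aligned)
8..12  y  (4B, 4-aligned)
12..16  vy  (4B, 4-aligned)
16..17  score  (1B, 1-aligned)
17..20  -- padding (3B)
20..24  z  (4B, 4-aligned)
24..46  team  (22B, 2-aligned)
46..48  -- padding (2B)
48..72  cooldown  (24B, 8-aligned)
sizeof = 72, alignof = 8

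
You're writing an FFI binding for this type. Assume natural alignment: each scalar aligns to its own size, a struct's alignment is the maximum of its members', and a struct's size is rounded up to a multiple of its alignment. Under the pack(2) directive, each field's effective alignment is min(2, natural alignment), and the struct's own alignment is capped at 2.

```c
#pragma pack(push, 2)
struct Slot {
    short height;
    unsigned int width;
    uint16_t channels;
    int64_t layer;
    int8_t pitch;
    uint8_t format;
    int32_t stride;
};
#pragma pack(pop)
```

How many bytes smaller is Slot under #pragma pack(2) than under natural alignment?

10

natural layout:
  0..2  height  (2B, 2-aligned)
  2..4  -- padding (2B)
  4..8  width  (4B, 4-aligned)
  8..10  channels  (2B, 2-aligned)
  10..16  -- padding (6B)
  16..24  layer  (8B, 8-aligned)
  24..25  pitch  (1B, 1-aligned)
  25..26  format  (1B, 1-aligned)
  26..28  -- padding (2B)
  28..32  stride  (4B, 4-aligned)
  sizeof = 32, alignof = 8
packed(2) layout:
  0..2  height  (2B, 2-aligned)
  2..6  width  (4B, 2-aligned)
  6..8  channels  (2B, 2-aligned)
  8..16  layer  (8B, 2-aligned)
  16..17  pitch  (1B, 1-aligned)
  17..18  format  (1B, 1-aligned)
  18..22  stride  (4B, 2-aligned)
  sizeof = 22, alignof = 2
32 − 22 = 10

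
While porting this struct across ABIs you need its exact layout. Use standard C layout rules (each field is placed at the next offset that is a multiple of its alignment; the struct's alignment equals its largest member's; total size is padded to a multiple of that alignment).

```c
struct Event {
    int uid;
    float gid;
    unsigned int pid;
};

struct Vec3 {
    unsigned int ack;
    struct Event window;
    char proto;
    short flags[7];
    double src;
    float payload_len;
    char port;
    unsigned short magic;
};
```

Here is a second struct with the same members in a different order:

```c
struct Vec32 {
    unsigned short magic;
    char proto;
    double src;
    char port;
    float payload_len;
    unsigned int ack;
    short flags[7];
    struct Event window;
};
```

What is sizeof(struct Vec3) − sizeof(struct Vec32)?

-8

Event: uid at 0 (size 4, align 4) → ends 4; gid at 4 (size 4, align 4) → ends 8; pid at 8 (size 4, align 4) → ends 12; total 12 bytes, alignment 4
ack at 0 (size 4, align 4) → ends 4
window at 4 (size 12, align 4) → ends 16
proto at 16 (size 1, align 1) → ends 17
pad 1 to align 2 for flags
flags at 18 (size 14, align 2) → ends 32
src at 32 (size 8, align 8) → ends 40
payload_len at 40 (size 4, align 4) → ends 44
port at 44 (size 1, align 1) → ends 45
pad 1 to align 2 for magic
magic at 46 (size 2, align 2) → ends 48
total 48 bytes, alignment 8
— Vec32 —
magic at 0 (size 2, align 2) → ends 2
proto at 2 (size 1, align 1) → ends 3
pad 5 to align 8 for src
src at 8 (size 8, align 8) → ends 16
port at 16 (size 1, align 1) → ends 17
pad 3 to align 4 for payload_len
payload_len at 20 (size 4, align 4) → ends 24
ack at 24 (size 4, align 4) → ends 28
flags at 28 (size 14, align 2) → ends 42
pad 2 to align 4 for window
window at 44 (size 12, align 4) → ends 56
total 56 bytes, alignment 8
48 − 56 = -8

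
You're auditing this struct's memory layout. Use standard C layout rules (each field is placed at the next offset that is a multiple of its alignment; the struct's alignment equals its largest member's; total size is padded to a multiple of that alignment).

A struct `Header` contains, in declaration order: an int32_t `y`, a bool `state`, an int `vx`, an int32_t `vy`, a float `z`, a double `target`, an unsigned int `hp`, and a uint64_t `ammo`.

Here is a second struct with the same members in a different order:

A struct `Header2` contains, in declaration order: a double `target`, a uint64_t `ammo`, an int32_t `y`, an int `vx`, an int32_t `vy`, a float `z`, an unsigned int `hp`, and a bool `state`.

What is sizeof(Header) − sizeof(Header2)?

8

0..4  y  (4B, 4-aligned)
4..5  state  (1B, 1-aligned)
5..8  -- padding (3B)
8..12  vx  (4B, 4-aligned)
12..16  vy  (4B, 4-aligned)
16..20  z  (4B, 4-aligned)
20..24  -- padding (4B)
24..32  target  (8B, 8-aligned)
32..36  hp  (4B, 4-aligned)
36..40  -- padding (4B)
40..48  ammo  (8B, 8-aligned)
sizeof = 48, alignof = 8
— Header2 —
0..8  target  (8B, 8-aligned)
8..16  ammo  (8B, 8-aligned)
16..20  y  (4B, 4-aligned)
20..24  vx  (4B, 4-aligned)
24..28  vy  (4B, 4-aligned)
28..32  z  (4B, 4-aligned)
32..36  hp  (4B, 4-aligned)
36..37  state  (1B, 1-aligned)
37..40  -- tail padding (3B)
sizeof = 40, alignof = 8
48 − 40 = 8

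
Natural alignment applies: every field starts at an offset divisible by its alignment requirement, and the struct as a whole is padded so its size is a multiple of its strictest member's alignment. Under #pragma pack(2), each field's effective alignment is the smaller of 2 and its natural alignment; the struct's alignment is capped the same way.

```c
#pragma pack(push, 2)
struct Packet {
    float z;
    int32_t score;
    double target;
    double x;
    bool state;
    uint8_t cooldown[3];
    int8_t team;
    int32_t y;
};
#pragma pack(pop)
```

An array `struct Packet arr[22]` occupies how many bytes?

z at 0 (size 4, align 2) → ends 4
score at 4 (size 4, align 2) → ends 8
target at 8 (size 8, align 2) → ends 16
x at 16 (size 8, align 2) → ends 24
state at 24 (size 1, align 1) → ends 25
cooldown at 25 (size 3, align 1) → ends 28
team at 28 (size 1, align 1) → ends 29
pad 1 to align 2 for y
y at 30 (size 4, align 2) → ends 34
total 34 bytes, alignment 2
array of 22: 22 × 34 = 748

748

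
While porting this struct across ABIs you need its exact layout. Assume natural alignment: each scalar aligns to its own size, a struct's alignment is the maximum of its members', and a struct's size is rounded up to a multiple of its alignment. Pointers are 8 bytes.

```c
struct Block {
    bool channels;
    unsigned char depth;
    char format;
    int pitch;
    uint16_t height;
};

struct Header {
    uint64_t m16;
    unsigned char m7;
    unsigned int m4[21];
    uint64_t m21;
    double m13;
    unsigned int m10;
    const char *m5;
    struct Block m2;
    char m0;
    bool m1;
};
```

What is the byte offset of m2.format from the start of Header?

Block: @0: channels [1B, align 1] → 1; @1: depth [1B, align 1] → 2; @2: format [1B, align 1] → 3; +1 pad (align 4); @4: pitch [4B, align 4] → 8; @8: height [2B, align 2] → 10; +2 tail pad (align 4); size 12, align 4
@0: m16 [8B, align 8] → 8
@8: m7 [1B, align 1] → 9
+3 pad (align 4)
@12: m4 [84B, align 4] → 96
@96: m21 [8B, align 8] → 104
@104: m13 [8B, align 8] → 112
@112: m10 [4B, align 4] → 116
+4 pad (align 8)
@120: m5 [8B, align 8] → 128
@128: m2 [12B, align 4] → 140
within Block: format at 2
128 + 2 = 130

130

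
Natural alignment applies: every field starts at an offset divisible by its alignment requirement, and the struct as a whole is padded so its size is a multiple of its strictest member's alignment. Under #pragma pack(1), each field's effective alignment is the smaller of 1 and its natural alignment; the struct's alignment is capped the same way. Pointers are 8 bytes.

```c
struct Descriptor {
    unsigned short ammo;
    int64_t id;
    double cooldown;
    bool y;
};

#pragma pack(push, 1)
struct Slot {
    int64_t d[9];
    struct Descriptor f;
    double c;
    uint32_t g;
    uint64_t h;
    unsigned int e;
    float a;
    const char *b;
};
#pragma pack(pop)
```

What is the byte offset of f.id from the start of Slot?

80

Descriptor: 0..2  ammo  (2B, 2-aligned); 2..8  -- padding (6B); 8..16  id  (8B, 8-aligned); 16..24  cooldown  (8B, 8-aligned); 24..25  y  (1B, 1-aligned); 25..32  -- tail padding (7B); sizeof = 32, alignof = 8
0..72  d  (72B, 1-aligned)
72..104  f  (32B, 1-aligned)
within Descriptor: id at 8
72 + 8 = 80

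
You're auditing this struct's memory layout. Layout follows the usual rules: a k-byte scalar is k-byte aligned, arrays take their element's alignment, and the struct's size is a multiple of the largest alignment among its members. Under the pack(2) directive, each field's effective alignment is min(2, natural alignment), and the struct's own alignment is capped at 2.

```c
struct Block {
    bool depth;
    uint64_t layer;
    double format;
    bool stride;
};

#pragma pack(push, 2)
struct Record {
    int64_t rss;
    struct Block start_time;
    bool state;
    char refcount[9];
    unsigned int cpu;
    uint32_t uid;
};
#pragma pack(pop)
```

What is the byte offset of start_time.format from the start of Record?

Block: depth at 0 (size 1, align 1) → ends 1; pad 7 to align 8 for layer; layer at 8 (size 8, align 8) → ends 16; format at 16 (size 8, align 8) → ends 24; stride at 24 (size 1, align 1) → ends 25; tail pad 7 to reach multiple of 8; total 32 bytes, alignment 8
rss at 0 (size 8, align 2) → ends 8
start_time at 8 (size 32, align 2) → ends 40
within Block: format at 16
8 + 16 = 24

24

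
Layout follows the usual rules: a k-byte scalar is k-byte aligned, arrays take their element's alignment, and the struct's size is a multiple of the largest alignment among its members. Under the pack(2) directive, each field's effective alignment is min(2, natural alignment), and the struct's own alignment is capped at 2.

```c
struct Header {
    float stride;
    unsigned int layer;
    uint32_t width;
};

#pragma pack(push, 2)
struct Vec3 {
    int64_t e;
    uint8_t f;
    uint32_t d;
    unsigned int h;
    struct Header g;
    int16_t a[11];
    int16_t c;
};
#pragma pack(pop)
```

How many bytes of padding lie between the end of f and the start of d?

1

Header: 0..4  stride  (4B, 4-aligned); 4..8  layer  (4B, 4-aligned); 8..12  width  (4B, 4-aligned); sizeof = 12, alignof = 4
0..8  e  (8B, 2-aligned)
8..9  f  (1B, 1-aligned)
9..10  -- padding (1B)
10..14  d  (4B, 2-aligned)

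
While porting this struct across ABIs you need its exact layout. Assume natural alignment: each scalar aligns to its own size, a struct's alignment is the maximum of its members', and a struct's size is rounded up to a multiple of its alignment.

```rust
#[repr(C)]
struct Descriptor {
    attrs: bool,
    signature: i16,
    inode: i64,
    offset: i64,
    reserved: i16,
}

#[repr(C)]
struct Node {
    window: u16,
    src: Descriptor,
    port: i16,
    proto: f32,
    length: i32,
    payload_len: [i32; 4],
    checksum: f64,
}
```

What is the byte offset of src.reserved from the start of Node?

Descriptor: @0: attrs [1B, align 1] → 1; +1 pad (align 2); @2: signature [2B, align 2] → 4; +4 pad (align 8); @8: inode [8B, align 8] → 16; @16: offset [8B, align 8] → 24; @24: reserved [2B, align 2] → 26; +6 tail pad (align 8); size 32, align 8
@0: window [2B, align 2] → 2
+6 pad (align 8)
@8: src [32B, align 8] → 40
within Descriptor: reserved at 24
8 + 24 = 32

32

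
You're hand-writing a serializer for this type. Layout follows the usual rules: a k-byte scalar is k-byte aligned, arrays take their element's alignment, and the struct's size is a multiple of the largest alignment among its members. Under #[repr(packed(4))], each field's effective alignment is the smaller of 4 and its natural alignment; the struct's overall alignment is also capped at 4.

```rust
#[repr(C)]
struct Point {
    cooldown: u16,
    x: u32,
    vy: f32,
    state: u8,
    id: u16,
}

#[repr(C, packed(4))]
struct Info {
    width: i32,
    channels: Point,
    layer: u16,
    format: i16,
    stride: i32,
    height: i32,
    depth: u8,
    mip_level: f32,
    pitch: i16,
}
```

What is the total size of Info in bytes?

44 bytes

Point: @0: cooldown [2B, align 2] → 2; +2 pad (align 4); @4: x [4B, align 4] → 8; @8: vy [4B, align 4] → 12; @12: state [1B, align 1] → 13; +1 pad (align 2); @14: id [2B, align 2] → 16; size 16, align 4
@0: width [4B, align 4] → 4
@4: channels [16B, align 4] → 20
@20: layer [2B, align 2] → 22
@22: format [2B, align 2] → 24
@24: stride [4B, align 4] → 28
@28: height [4B, align 4] → 32
@32: depth [1B, align 1] → 33
+3 pad (align 4)
@36: mip_level [4B, align 4] → 40
@40: pitch [2B, align 2] → 42
+2 tail pad (align 4)
size 44, align 4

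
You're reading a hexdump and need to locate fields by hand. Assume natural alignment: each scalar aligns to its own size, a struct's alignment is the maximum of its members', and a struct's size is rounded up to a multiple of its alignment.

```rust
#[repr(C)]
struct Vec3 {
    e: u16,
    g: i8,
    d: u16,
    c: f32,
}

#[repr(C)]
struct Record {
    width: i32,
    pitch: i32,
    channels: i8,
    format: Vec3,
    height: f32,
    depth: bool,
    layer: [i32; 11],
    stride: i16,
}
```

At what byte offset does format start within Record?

12

Vec3: e at 0 (size 2, align 2) → ends 2; g at 2 (size 1, align 1) → ends 3; pad 1 to align 2 for d; d at 4 (size 2, align 2) → ends 6; pad 2 to align 4 for c; c at 8 (size 4, align 4) → ends 12; total 12 bytes, alignment 4
width at 0 (size 4, align 4) → ends 4
pitch at 4 (size 4, align 4) → ends 8
channels at 8 (size 1, align 1) → ends 9
pad 3 to align 4 for format
format at 12 (size 12, align 4) → ends 24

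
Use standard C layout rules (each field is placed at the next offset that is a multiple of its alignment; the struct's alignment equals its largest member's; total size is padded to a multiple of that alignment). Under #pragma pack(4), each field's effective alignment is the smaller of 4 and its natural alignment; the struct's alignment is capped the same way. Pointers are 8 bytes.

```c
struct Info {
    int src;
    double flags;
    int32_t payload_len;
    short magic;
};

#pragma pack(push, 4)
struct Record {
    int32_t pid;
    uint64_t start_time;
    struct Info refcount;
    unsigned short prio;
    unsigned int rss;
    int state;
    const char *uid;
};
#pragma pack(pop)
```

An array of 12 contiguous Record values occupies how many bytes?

672

Info: src at 0 (size 4, align 4) → ends 4; pad 4 to align 8 for flags; flags at 8 (size 8, align 8) → ends 16; payload_len at 16 (size 4, align 4) → ends 20; magic at 20 (size 2, align 2) → ends 22; tail pad 2 to reach multiple of 8; total 24 bytes, alignment 8
pid at 0 (size 4, align 4) → ends 4
start_time at 4 (size 8, align 4) → ends 12
refcount at 12 (size 24, align 4) → ends 36
prio at 36 (size 2, align 2) → ends 38
pad 2 to align 4 for rss
rss at 40 (size 4, align 4) → ends 44
state at 44 (size 4, align 4) → ends 48
uid at 48 (size 8, align 4) → ends 56
total 56 bytes, alignment 4
array of 12: 12 × 56 = 672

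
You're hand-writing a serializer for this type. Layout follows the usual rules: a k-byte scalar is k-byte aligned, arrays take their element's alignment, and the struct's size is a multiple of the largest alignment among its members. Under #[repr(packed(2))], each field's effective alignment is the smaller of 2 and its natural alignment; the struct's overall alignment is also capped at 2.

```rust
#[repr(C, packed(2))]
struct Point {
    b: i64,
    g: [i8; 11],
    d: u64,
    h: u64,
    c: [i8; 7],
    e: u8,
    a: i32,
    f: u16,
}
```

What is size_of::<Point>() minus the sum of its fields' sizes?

b at 0 (size 8, align 2) → ends 8
g at 8 (size 11, align 1) → ends 19
pad 1 to align 2 for d
d at 20 (size 8, align 2) → ends 28
h at 28 (size 8, align 2) → ends 36
c at 36 (size 7, align 1) → ends 43
e at 43 (size 1, align 1) → ends 44
a at 44 (size 4, align 2) → ends 48
f at 48 (size 2, align 2) → ends 50
total 50 bytes, alignment 2
data bytes 49, size 50 → padding 1

1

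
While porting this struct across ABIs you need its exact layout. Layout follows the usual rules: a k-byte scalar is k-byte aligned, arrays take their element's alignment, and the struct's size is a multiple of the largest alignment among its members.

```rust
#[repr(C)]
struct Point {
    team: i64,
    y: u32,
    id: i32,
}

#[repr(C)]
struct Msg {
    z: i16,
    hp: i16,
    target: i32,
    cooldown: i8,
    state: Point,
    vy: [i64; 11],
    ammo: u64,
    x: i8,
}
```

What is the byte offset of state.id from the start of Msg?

28

Point: 0..8  team  (8B, 8-aligned); 8..12  y  (4B, 4-aligned); 12..16  id  (4B, 4-aligned); sizeof = 16, alignof = 8
0..2  z  (2B, 2-aligned)
2..4  hp  (2B, 2-aligned)
4..8  target  (4B, 4-aligned)
8..9  cooldown  (1B, 1-aligned)
9..16  -- padding (7B)
16..32  state  (16B, 8-aligned)
within Point: id at 12
16 + 12 = 28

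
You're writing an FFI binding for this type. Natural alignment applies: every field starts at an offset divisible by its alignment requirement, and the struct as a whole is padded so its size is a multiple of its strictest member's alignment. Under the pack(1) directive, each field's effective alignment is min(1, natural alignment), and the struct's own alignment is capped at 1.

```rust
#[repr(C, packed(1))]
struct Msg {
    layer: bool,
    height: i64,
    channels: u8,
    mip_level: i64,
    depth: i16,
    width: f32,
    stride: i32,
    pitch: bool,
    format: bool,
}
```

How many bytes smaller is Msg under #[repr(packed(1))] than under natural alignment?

natural layout:
  layer at 0 (size 1, align 1) → ends 1
  pad 7 to align 8 for height
  height at 8 (size 8, align 8) → ends 16
  channels at 16 (size 1, align 1) → ends 17
  pad 7 to align 8 for mip_level
  mip_level at 24 (size 8, align 8) → ends 32
  depth at 32 (size 2, align 2) → ends 34
  pad 2 to align 4 for width
  width at 36 (size 4, align 4) → ends 40
  stride at 40 (size 4, align 4) → ends 44
  pitch at 44 (size 1, align 1) → ends 45
  format at 45 (size 1, align 1) → ends 46
  tail pad 2 to reach multiple of 8
  total 48 bytes, alignment 8
packed(1) layout:
  layer at 0 (size 1, align 1) → ends 1
  height at 1 (size 8, align 1) → ends 9
  channels at 9 (size 1, align 1) → ends 10
  mip_level at 10 (size 8, align 1) → ends 18
  depth at 18 (size 2, align 1) → ends 20
  width at 20 (size 4, align 1) → ends 24
  stride at 24 (size 4, align 1) → ends 28
  pitch at 28 (size 1, align 1) → ends 29
  format at 29 (size 1, align 1) → ends 30
  total 30 bytes, alignment 1
48 − 30 = 18

18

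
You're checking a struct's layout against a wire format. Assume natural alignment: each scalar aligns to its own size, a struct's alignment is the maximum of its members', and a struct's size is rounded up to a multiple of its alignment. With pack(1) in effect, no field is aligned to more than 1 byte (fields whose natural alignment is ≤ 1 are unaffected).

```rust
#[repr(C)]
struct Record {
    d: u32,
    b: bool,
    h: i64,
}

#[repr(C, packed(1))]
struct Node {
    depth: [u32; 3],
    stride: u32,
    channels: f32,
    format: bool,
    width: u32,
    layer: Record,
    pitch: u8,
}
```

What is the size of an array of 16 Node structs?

672

Record: d at 0 (size 4, align 4) → ends 4; b at 4 (size 1, align 1) → ends 5; pad 3 to align 8 for h; h at 8 (size 8, align 8) → ends 16; total 16 bytes, alignment 8
depth at 0 (size 12, align 1) → ends 12
stride at 12 (size 4, align 1) → ends 16
channels at 16 (size 4, align 1) → ends 20
format at 20 (size 1, align 1) → ends 21
width at 21 (size 4, align 1) → ends 25
layer at 25 (size 16, align 1) → ends 41
pitch at 41 (size 1, align 1) → ends 42
total 42 bytes, alignment 1
array of 16: 16 × 42 = 672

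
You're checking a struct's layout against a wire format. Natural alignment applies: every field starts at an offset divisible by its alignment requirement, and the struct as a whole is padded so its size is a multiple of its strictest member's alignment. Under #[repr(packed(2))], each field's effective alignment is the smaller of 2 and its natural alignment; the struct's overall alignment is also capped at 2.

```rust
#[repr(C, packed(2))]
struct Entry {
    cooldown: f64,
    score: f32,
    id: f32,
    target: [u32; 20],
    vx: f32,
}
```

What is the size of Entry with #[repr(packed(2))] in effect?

100

@0: cooldown [8B, align 2] → 8
@8: score [4B, align 2] → 12
@12: id [4B, align 2] → 16
@16: target [80B, align 2] → 96
@96: vx [4B, align 2] → 100
size 100, align 2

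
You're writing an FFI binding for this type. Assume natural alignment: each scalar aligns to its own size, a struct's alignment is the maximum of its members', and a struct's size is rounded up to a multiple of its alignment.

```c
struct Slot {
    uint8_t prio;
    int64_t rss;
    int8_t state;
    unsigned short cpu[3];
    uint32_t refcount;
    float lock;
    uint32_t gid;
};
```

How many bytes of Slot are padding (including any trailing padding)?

12

@0: prio [1B, align 1] → 1
+7 pad (align 8)
@8: rss [8B, align 8] → 16
@16: state [1B, align 1] → 17
+1 pad (align 2)
@18: cpu [6B, align 2] → 24
@24: refcount [4B, align 4] → 28
@28: lock [4B, align 4] → 32
@32: gid [4B, align 4] → 36
+4 tail pad (align 8)
size 40, align 8
data bytes 28, size 40 → padding 12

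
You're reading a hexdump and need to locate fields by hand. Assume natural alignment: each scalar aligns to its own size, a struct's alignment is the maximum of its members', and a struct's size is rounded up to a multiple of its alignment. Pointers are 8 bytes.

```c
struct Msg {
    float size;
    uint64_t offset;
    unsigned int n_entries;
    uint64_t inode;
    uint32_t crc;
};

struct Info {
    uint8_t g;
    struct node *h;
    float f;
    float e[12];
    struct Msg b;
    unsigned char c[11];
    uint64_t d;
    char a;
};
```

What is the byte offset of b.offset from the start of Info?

Msg: @0: size [4B, align 4] → 4; +4 pad (align 8); @8: offset [8B, align 8] → 16; @16: n_entries [4B, align 4] → 20; +4 pad (align 8); @24: inode [8B, align 8] → 32; @32: crc [4B, align 4] → 36; +4 tail pad (align 8); size 40, align 8
@0: g [1B, align 1] → 1
+7 pad (align 8)
@8: h [8B, align 8] → 16
@16: f [4B, align 4] → 20
@20: e [48B, align 4] → 68
+4 pad (align 8)
@72: b [40B, align 8] → 112
within Msg: offset at 8
72 + 8 = 80

80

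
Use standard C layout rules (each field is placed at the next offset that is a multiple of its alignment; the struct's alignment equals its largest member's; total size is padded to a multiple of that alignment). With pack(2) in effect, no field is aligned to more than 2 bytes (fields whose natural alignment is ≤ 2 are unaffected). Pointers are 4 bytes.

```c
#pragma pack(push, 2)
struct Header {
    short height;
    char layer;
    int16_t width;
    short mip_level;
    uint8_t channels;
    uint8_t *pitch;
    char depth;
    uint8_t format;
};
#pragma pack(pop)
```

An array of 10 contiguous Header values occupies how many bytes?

160

@0: height [2B, align 2] → 2
@2: layer [1B, align 1] → 3
+1 pad (align 2)
@4: width [2B, align 2] → 6
@6: mip_level [2B, align 2] → 8
@8: channels [1B, align 1] → 9
+1 pad (align 2)
@10: pitch [4B, align 2] → 14
@14: depth [1B, align 1] → 15
@15: format [1B, align 1] → 16
size 16, align 2
array of 10: 10 × 16 = 160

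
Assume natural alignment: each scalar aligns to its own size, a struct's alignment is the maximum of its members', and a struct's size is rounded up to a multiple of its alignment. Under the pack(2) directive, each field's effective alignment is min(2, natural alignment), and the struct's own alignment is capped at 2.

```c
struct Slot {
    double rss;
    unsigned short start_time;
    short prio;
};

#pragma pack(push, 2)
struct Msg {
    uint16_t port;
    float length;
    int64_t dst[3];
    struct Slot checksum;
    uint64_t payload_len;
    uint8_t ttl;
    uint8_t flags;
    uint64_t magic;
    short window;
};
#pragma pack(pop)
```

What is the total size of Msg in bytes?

66 bytes

Slot: rss at 0 (size 8, align 8) → ends 8; start_time at 8 (size 2, align 2) → ends 10; prio at 10 (size 2, align 2) → ends 12; tail pad 4 to reach multiple of 8; total 16 bytes, alignment 8
port at 0 (size 2, align 2) → ends 2
length at 2 (size 4, align 2) → ends 6
dst at 6 (size 24, align 2) → ends 30
checksum at 30 (size 16, align 2) → ends 46
payload_len at 46 (size 8, align 2) → ends 54
ttl at 54 (size 1, align 1) → ends 55
flags at 55 (size 1, align 1) → ends 56
magic at 56 (size 8, align 2) → ends 64
window at 64 (size 2, align 2) → ends 66
total 66 bytes, alignment 2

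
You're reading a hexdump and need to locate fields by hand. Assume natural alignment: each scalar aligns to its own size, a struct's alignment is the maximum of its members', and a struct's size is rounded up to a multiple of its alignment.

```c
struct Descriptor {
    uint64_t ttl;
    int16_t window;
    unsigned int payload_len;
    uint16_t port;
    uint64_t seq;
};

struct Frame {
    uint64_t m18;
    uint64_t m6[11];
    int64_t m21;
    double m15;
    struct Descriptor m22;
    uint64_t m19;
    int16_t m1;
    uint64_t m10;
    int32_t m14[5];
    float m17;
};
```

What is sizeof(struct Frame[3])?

Descriptor: 0..8  ttl  (8B, 8-aligned); 8..10  window  (2B, 2-aligned); 10..12  -- padding (2B); 12..16  payload_len  (4B, 4-aligned); 16..18  port  (2B, 2-aligned); 18..24  -- padding (6B); 24..32  seq  (8B, 8-aligned); sizeof = 32, alignof = 8
0..8  m18  (8B, 8-aligned)
8..96  m6  (88B, 8-aligned)
96..104  m21  (8B, 8-aligned)
104..112  m15  (8B, 8-aligned)
112..144  m22  (32B, 8-aligned)
144..152  m19  (8B, 8-aligned)
152..154  m1  (2B, 2-aligned)
154..160  -- padding (6B)
160..168  m10  (8B, 8-aligned)
168..188  m14  (20B, 4-aligned)
188..192  m17  (4B, 4-aligned)
sizeof = 192, alignof = 8
array of 3: 3 × 192 = 576

576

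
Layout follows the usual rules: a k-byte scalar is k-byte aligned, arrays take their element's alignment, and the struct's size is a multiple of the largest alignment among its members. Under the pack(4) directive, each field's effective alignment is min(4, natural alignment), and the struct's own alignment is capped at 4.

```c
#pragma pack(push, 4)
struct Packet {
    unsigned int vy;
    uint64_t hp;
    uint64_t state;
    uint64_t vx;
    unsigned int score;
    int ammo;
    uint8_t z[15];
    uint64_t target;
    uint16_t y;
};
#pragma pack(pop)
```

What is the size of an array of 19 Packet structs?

1216

0..4  vy  (4B, 4-aligned)
4..12  hp  (8B, 4-aligned)
12..20  state  (8B, 4-aligned)
20..28  vx  (8B, 4-aligned)
28..32  score  (4B, 4-aligned)
32..36  ammo  (4B, 4-aligned)
36..51  z  (15B, 1-aligned)
51..52  -- padding (1B)
52..60  target  (8B, 4-aligned)
60..62  y  (2B, 2-aligned)
62..64  -- tail padding (2B)
sizeof = 64, alignof = 4
array of 19: 19 × 64 = 1216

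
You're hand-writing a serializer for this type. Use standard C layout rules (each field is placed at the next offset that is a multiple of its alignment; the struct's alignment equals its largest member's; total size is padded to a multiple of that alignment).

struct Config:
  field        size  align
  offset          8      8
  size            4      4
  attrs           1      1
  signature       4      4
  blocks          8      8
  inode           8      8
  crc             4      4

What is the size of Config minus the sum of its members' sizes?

11

offset at 0 (size 8, align 8) → ends 8
size at 8 (size 4, align 4) → ends 12
attrs at 12 (size 1, align 1) → ends 13
pad 3 to align 4 for signature
signature at 16 (size 4, align 4) → ends 20
pad 4 to align 8 for blocks
blocks at 24 (size 8, align 8) → ends 32
inode at 32 (size 8, align 8) → ends 40
crc at 40 (size 4, align 4) → ends 44
tail pad 4 to reach multiple of 8
total 48 bytes, alignment 8
data bytes 37, size 48 → padding 11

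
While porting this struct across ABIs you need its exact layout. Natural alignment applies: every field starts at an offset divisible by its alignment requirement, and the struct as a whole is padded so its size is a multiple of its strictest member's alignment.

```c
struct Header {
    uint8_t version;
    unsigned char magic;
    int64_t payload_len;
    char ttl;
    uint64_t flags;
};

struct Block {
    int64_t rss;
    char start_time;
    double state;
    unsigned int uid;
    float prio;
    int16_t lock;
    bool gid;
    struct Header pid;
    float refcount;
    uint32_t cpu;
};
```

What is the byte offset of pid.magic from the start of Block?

41

Header: 0..1  version  (1B, 1-aligned); 1..2  magic  (1B, 1-aligned); 2..8  -- padding (6B); 8..16  payload_len  (8B, 8-aligned); 16..17  ttl  (1B, 1-aligned); 17..24  -- padding (7B); 24..32  flags  (8B, 8-aligned); sizeof = 32, alignof = 8
0..8  rss  (8B, 8-aligned)
8..9  start_time  (1B, 1-aligned)
9..16  -- padding (7B)
16..24  state  (8B, 8-aligned)
24..28  uid  (4B, 4-aligned)
28..32  prio  (4B, 4-aligned)
32..34  lock  (2B, 2-aligned)
34..35  gid  (1B, 1-aligned)
35..40  -- padding (5B)
40..72  pid  (32B, 8-aligned)
within Header: magic at 1
40 + 1 = 41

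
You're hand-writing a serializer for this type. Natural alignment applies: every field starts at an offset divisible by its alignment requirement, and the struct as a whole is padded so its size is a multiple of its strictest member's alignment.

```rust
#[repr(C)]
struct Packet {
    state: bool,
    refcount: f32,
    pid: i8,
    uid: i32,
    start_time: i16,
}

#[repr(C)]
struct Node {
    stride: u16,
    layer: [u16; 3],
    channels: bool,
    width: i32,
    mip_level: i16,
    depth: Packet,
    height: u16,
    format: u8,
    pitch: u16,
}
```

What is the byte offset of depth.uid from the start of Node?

Packet: @0: state [1B, align 1] → 1; +3 pad (align 4); @4: refcount [4B, align 4] → 8; @8: pid [1B, align 1] → 9; +3 pad (align 4); @12: uid [4B, align 4] → 16; @16: start_time [2B, align 2] → 18; +2 tail pad (align 4); size 20, align 4
@0: stride [2B, align 2] → 2
@2: layer [6B, align 2] → 8
@8: channels [1B, align 1] → 9
+3 pad (align 4)
@12: width [4B, align 4] → 16
@16: mip_level [2B, align 2] → 18
+2 pad (align 4)
@20: depth [20B, align 4] → 40
within Packet: uid at 12
20 + 12 = 32

32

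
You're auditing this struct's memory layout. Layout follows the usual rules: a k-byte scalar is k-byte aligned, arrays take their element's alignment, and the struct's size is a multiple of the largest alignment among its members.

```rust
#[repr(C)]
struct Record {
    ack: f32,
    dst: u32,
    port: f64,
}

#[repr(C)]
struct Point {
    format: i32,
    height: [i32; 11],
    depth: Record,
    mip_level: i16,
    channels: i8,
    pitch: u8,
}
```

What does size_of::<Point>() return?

Record: ack at 0 (size 4, align 4) → ends 4; dst at 4 (size 4, align 4) → ends 8; port at 8 (size 8, align 8) → ends 16; total 16 bytes, alignment 8
format at 0 (size 4, align 4) → ends 4
height at 4 (size 44, align 4) → ends 48
depth at 48 (size 16, align 8) → ends 64
mip_level at 64 (size 2, align 2) → ends 66
channels at 66 (size 1, align 1) → ends 67
pitch at 67 (size 1, align 1) → ends 68
tail pad 4 to reach multiple of 8
total 72 bytes, alignment 8

72 bytes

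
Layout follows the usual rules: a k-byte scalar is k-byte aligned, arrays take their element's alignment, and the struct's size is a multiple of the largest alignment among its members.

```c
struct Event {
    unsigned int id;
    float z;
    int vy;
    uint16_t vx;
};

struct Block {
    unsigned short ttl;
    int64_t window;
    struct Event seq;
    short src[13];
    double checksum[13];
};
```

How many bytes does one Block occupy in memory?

168 bytes

Event: id at 0 (size 4, align 4) → ends 4; z at 4 (size 4, align 4) → ends 8; vy at 8 (size 4, align 4) → ends 12; vx at 12 (size 2, align 2) → ends 14; tail pad 2 to reach multiple of 4; total 16 bytes, alignment 4
ttl at 0 (size 2, align 2) → ends 2
pad 6 to align 8 for window
window at 8 (size 8, align 8) → ends 16
seq at 16 (size 16, align 4) → ends 32
src at 32 (size 26, align 2) → ends 58
pad 6 to align 8 for checksum
checksum at 64 (size 104, align 8) → ends 168
total 168 bytes, alignment 8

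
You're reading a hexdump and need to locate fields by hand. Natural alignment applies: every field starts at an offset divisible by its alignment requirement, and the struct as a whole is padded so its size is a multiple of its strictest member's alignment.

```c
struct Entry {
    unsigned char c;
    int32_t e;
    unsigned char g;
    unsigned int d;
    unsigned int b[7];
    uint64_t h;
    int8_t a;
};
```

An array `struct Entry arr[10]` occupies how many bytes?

640

0..1  c  (1B, 1-aligned)
1..4  -- padding (3B)
4..8  e  (4B, 4-aligned)
8..9  g  (1B, 1-aligned)
9..12  -- padding (3B)
12..16  d  (4B, 4-aligned)
16..44  b  (28B, 4-aligned)
44..48  -- padding (4B)
48..56  h  (8B, 8-aligned)
56..57  a  (1B, 1-aligned)
57..64  -- tail padding (7B)
sizeof = 64, alignof = 8
array of 10: 10 × 64 = 640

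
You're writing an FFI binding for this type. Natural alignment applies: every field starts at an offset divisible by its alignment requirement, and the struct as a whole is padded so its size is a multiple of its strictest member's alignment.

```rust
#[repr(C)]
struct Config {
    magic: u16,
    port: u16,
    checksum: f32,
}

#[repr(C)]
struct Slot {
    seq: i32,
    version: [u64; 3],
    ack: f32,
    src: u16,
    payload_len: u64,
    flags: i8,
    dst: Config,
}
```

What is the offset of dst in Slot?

Config: 0..2  magic  (2B, 2-aligned); 2..4  port  (2B, 2-aligned); 4..8  checksum  (4B, 4-aligned); sizeof = 8, alignof = 4
0..4  seq  (4B, 4-aligned)
4..8  -- padding (4B)
8..32  version  (24B, 8-aligned)
32..36  ack  (4B, 4-aligned)
36..38  src  (2B, 2-aligned)
38..40  -- padding (2B)
40..48  payload_len  (8B, 8-aligned)
48..49  flags  (1B, 1-aligned)
49..52  -- padding (3B)
52..60  dst  (8B, 4-aligned)

52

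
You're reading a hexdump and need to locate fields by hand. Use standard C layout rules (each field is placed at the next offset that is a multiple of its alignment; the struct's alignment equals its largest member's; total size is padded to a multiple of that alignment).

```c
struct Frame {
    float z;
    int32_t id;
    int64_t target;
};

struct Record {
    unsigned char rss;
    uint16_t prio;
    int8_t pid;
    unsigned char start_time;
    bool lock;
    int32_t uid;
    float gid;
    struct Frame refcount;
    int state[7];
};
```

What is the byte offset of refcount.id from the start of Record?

20

Frame: z at 0 (size 4, align 4) → ends 4; id at 4 (size 4, align 4) → ends 8; target at 8 (size 8, align 8) → ends 16; total 16 bytes, alignment 8
rss at 0 (size 1, align 1) → ends 1
pad 1 to align 2 for prio
prio at 2 (size 2, align 2) → ends 4
pid at 4 (size 1, align 1) → ends 5
start_time at 5 (size 1, align 1) → ends 6
lock at 6 (size 1, align 1) → ends 7
pad 1 to align 4 for uid
uid at 8 (size 4, align 4) → ends 12
gid at 12 (size 4, align 4) → ends 16
refcount at 16 (size 16, align 8) → ends 32
within Frame: id at 4
16 + 4 = 20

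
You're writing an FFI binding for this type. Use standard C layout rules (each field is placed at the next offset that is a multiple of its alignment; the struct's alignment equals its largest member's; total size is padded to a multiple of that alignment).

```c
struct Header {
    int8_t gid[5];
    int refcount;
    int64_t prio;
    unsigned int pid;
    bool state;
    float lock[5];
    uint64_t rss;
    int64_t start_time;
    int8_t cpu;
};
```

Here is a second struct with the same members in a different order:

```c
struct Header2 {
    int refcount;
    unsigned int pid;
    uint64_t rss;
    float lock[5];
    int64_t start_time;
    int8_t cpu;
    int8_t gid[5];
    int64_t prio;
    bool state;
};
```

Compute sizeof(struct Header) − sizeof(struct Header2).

8

0..5  gid  (5B, 1-aligned)
5..8  -- padding (3B)
8..12  refcount  (4B, 4-aligned)
12..16  -- padding (4B)
16..24  prio  (8B, 8-aligned)
24..28  pid  (4B, 4-aligned)
28..29  state  (1B, 1-aligned)
29..32  -- padding (3B)
32..52  lock  (20B, 4-aligned)
52..56  -- padding (4B)
56..64  rss  (8B, 8-aligned)
64..72  start_time  (8B, 8-aligned)
72..73  cpu  (1B, 1-aligned)
73..80  -- tail padding (7B)
sizeof = 80, alignof = 8
— Header2 —
0..4  refcount  (4B, 4-aligned)
4..8  pid  (4B, 4-aligned)
8..16  rss  (8B, 8-aligned)
16..36  lock  (20B, 4-aligned)
36..40  -- padding (4B)
40..48  start_time  (8B, 8-aligned)
48..49  cpu  (1B, 1-aligned)
49..54  gid  (5B, 1-aligned)
54..56  -- padding (2B)
56..64  prio  (8B, 8-aligned)
64..65  state  (1B, 1-aligned)
65..72  -- tail padding (7B)
sizeof = 72, alignof = 8
80 − 72 = 8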